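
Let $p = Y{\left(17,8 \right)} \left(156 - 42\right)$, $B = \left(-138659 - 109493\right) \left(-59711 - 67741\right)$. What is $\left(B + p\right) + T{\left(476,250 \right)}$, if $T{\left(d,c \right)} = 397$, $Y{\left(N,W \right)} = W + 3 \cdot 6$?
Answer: $31627472065$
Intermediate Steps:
$Y{\left(N,W \right)} = 18 + W$ ($Y{\left(N,W \right)} = W + 18 = 18 + W$)
$B = 31627468704$ ($B = \left(-248152\right) \left(-127452\right) = 31627468704$)
$p = 2964$ ($p = \left(18 + 8\right) \left(156 - 42\right) = 26 \cdot 114 = 2964$)
$\left(B + p\right) + T{\left(476,250 \right)} = \left(31627468704 + 2964\right) + 397 = 31627471668 + 397 = 31627472065$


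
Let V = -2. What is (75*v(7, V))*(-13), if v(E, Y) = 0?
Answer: 0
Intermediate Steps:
(75*v(7, V))*(-13) = (75*0)*(-13) = 0*(-13) = 0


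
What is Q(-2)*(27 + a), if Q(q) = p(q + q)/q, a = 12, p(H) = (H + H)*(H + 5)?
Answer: 156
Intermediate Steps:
p(H) = 2*H*(5 + H) (p(H) = (2*H)*(5 + H) = 2*H*(5 + H))
Q(q) = 20 + 8*q (Q(q) = (2*(q + q)*(5 + (q + q)))/q = (2*(2*q)*(5 + 2*q))/q = (4*q*(5 + 2*q))/q = 20 + 8*q)
Q(-2)*(27 + a) = (20 + 8*(-2))*(27 + 12) = (20 - 16)*39 = 4*39 = 156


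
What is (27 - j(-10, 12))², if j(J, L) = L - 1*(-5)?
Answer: 100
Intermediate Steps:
j(J, L) = 5 + L (j(J, L) = L + 5 = 5 + L)
(27 - j(-10, 12))² = (27 - (5 + 12))² = (27 - 1*17)² = (27 - 17)² = 10² = 100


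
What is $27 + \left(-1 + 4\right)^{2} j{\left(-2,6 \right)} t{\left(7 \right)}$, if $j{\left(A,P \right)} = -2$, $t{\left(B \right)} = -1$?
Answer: $45$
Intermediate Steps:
$27 + \left(-1 + 4\right)^{2} j{\left(-2,6 \right)} t{\left(7 \right)} = 27 + \left(-1 + 4\right)^{2} \left(-2\right) \left(-1\right) = 27 + 3^{2} \left(-2\right) \left(-1\right) = 27 + 9 \left(-2\right) \left(-1\right) = 27 - -18 = 27 + 18 = 45$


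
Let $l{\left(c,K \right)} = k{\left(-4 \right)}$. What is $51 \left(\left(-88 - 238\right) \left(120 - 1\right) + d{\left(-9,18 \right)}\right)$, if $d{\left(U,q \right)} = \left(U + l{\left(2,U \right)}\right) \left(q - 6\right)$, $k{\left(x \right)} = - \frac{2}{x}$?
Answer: $-1983696$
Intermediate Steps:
$l{\left(c,K \right)} = \frac{1}{2}$ ($l{\left(c,K \right)} = - \frac{2}{-4} = \left(-2\right) \left(- \frac{1}{4}\right) = \frac{1}{2}$)
$d{\left(U,q \right)} = \left(\frac{1}{2} + U\right) \left(-6 + q\right)$ ($d{\left(U,q \right)} = \left(U + \frac{1}{2}\right) \left(q - 6\right) = \left(\frac{1}{2} + U\right) \left(-6 + q\right)$)
$51 \left(\left(-88 - 238\right) \left(120 - 1\right) + d{\left(-9,18 \right)}\right) = 51 \left(\left(-88 - 238\right) \left(120 - 1\right) - 102\right) = 51 \left(\left(-326\right) 119 + \left(-3 + 9 + 54 - 162\right)\right) = 51 \left(-38794 - 102\right) = 51 \left(-38896\right) = -1983696$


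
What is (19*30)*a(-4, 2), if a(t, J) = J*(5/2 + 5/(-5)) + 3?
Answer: 3420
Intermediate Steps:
a(t, J) = 3 + 3*J/2 (a(t, J) = J*(5*(½) + 5*(-⅕)) + 3 = J*(5/2 - 1) + 3 = J*(3/2) + 3 = 3*J/2 + 3 = 3 + 3*J/2)
(19*30)*a(-4, 2) = (19*30)*(3 + (3/2)*2) = 570*(3 + 3) = 570*6 = 3420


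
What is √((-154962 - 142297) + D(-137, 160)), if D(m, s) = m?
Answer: 6*I*√8261 ≈ 545.34*I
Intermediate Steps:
√((-154962 - 142297) + D(-137, 160)) = √((-154962 - 142297) - 137) = √(-297259 - 137) = √(-297396) = 6*I*√8261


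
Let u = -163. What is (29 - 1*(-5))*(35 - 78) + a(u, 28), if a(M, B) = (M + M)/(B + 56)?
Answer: -61567/42 ≈ -1465.9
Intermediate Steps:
a(M, B) = 2*M/(56 + B) (a(M, B) = (2*M)/(56 + B) = 2*M/(56 + B))
(29 - 1*(-5))*(35 - 78) + a(u, 28) = (29 - 1*(-5))*(35 - 78) + 2*(-163)/(56 + 28) = (29 + 5)*(-43) + 2*(-163)/84 = 34*(-43) + 2*(-163)*(1/84) = -1462 - 163/42 = -61567/42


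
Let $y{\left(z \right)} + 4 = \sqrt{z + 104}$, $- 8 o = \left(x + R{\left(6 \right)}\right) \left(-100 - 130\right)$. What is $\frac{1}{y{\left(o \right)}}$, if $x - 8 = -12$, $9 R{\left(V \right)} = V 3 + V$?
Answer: $\frac{12}{149} + \frac{\sqrt{591}}{149} \approx 0.24369$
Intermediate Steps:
$R{\left(V \right)} = \frac{4 V}{9}$ ($R{\left(V \right)} = \frac{V 3 + V}{9} = \frac{3 V + V}{9} = \frac{4 V}{9}$)
$x = -4$ ($x = 8 - 12 = -4$)
$o = - \frac{115}{3}$ ($o = - \frac{\left(-4 + \frac{4}{9} \cdot 6\right) \left(-100 - 130\right)}{8} = - \frac{\left(-4 + \frac{8}{3}\right) \left(-230\right)}{8} = - \frac{\left(- \frac{4}{3}\right) \left(-230\right)}{8} = \left(- \frac{1}{8}\right) \frac{920}{3} = - \frac{115}{3} \approx -38.333$)
$y{\left(z \right)} = -4 + \sqrt{104 + z}$ ($y{\left(z \right)} = -4 + \sqrt{z + 104} = -4 + \sqrt{104 + z}$)
$\frac{1}{y{\left(o \right)}} = \frac{1}{-4 + \sqrt{104 - \frac{115}{3}}} = \frac{1}{-4 + \sqrt{\frac{197}{3}}} = \frac{1}{-4 + \frac{\sqrt{591}}{3}}$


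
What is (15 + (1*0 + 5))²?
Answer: 400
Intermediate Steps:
(15 + (1*0 + 5))² = (15 + (0 + 5))² = (15 + 5)² = 20² = 400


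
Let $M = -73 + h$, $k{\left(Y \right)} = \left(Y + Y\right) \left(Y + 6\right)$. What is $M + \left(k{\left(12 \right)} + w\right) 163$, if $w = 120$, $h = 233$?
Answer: $90136$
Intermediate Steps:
$k{\left(Y \right)} = 2 Y \left(6 + Y\right)$
$M = 160$ ($M = -73 + 233 = 160$)
$M + \left(k{\left(12 \right)} + w\right) 163 = 160 + \left(2 \cdot 12 \left(6 + 12\right) + 120\right) 163 = 160 + \left(2 \cdot 12 \cdot 18 + 120\right) 163 = 160 + \left(432 + 120\right) 163 = 160 + 552 \cdot 163 = 160 + 89976 = 90136$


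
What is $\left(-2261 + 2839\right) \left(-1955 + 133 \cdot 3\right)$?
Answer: $-899368$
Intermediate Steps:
$\left(-2261 + 2839\right) \left(-1955 + 133 \cdot 3\right) = 578 \left(-1955 + 399\right) = 578 \left(-1556\right) = -899368$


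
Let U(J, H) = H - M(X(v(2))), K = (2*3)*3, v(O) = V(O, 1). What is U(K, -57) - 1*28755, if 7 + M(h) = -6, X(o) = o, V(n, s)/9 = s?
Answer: -28799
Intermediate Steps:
V(n, s) = 9*s
v(O) = 9 (v(O) = 9*1 = 9)
K = 18 (K = 6*3 = 18)
M(h) = -13 (M(h) = -7 - 6 = -13)
U(J, H) = 13 + H (U(J, H) = H - 1*(-13) = H + 13 = 13 + H)
U(K, -57) - 1*28755 = (13 - 57) - 1*28755 = -44 - 28755 = -28799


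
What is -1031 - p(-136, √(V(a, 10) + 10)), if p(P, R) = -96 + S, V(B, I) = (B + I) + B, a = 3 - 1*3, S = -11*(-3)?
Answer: -968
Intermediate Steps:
S = 33
a = 0 (a = 3 - 3 = 0)
V(B, I) = I + 2*B
p(P, R) = -63 (p(P, R) = -96 + 33 = -63)
-1031 - p(-136, √(V(a, 10) + 10)) = -1031 - 1*(-63) = -1031 + 63 = -968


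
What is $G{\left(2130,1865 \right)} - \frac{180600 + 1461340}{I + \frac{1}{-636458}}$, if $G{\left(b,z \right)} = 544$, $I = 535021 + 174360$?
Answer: $\frac{244566193749848}{451491212497} \approx 541.69$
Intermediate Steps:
$I = 709381$
$G{\left(2130,1865 \right)} - \frac{180600 + 1461340}{I + \frac{1}{-636458}} = 544 - \frac{180600 + 1461340}{709381 + \frac{1}{-636458}} = 544 - \frac{1641940}{709381 - \frac{1}{636458}} = 544 - \frac{1641940}{\frac{451491212497}{636458}} = 544 - 1641940 \cdot \frac{636458}{451491212497} = 544 - \frac{1045025848520}{451491212497} = \frac{244566193749848}{451491212497}$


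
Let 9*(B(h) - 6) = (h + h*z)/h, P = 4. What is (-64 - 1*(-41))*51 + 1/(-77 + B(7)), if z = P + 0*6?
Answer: -743691/634 ≈ -1173.0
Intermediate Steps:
z = 4 (z = 4 + 0*6 = 4 + 0 = 4)
B(h) = 59/9 (B(h) = 6 + ((h + h*4)/h)/9 = 6 + ((h + 4*h)/h)/9 = 6 + ((5*h)/h)/9 = 6 + (1/9)*5 = 6 + 5/9 = 59/9)
(-64 - 1*(-41))*51 + 1/(-77 + B(7)) = (-64 - 1*(-41))*51 + 1/(-77 + 59/9) = (-64 + 41)*51 + 1/(-634/9) = -23*51 - 9/634 = -1173 - 9/634 = -743691/634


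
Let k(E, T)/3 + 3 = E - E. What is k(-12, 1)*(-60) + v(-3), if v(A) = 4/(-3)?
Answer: 1616/3 ≈ 538.67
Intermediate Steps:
k(E, T) = -9 (k(E, T) = -9 + 3*(E - E) = -9 + 3*0 = -9 + 0 = -9)
v(A) = -4/3 (v(A) = 4*(-⅓) = -4/3)
k(-12, 1)*(-60) + v(-3) = -9*(-60) - 4/3 = 540 - 4/3 = 1616/3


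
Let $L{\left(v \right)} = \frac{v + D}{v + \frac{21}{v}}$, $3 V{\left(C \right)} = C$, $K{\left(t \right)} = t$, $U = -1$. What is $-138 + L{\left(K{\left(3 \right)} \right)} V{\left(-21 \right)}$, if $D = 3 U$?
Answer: $-138$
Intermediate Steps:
$D = -3$ ($D = 3 \left(-1\right) = -3$)
$V{\left(C \right)} = \frac{C}{3}$
$L{\left(v \right)} = \frac{-3 + v}{v + \frac{21}{v}}$ ($L{\left(v \right)} = \frac{v - 3}{v + \frac{21}{v}} = \frac{-3 + v}{v + \frac{21}{v}}$)
$-138 + L{\left(K{\left(3 \right)} \right)} V{\left(-21 \right)} = -138 + \frac{3 \left(-3 + 3\right)}{21 + 3^{2}} \cdot \frac{1}{3} \left(-21\right) = -138 + 3 \frac{1}{21 + 9} \cdot 0 \left(-7\right) = -138 + 3 \cdot \frac{1}{30} \cdot 0 \left(-7\right) = -138 + 0 \left(-7\right) = -138 + 0 = -138$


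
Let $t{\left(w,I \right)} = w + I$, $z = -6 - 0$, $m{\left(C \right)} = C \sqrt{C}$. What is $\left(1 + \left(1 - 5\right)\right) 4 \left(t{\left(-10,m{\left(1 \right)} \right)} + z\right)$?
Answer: $180$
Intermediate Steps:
$m{\left(C \right)} = C^{\frac{3}{2}}$
$z = -6$ ($z = -6 + 0 = -6$)
$t{\left(w,I \right)} = I + w$
$\left(1 + \left(1 - 5\right)\right) 4 \left(t{\left(-10,m{\left(1 \right)} \right)} + z\right) = \left(1 + \left(1 - 5\right)\right) 4 \left(\left(1^{\frac{3}{2}} - 10\right) - 6\right) = \left(1 + \left(1 - 5\right)\right) 4 \left(\left(1 - 10\right) - 6\right) = \left(1 - 4\right) 4 \left(-9 - 6\right) = \left(-3\right) 4 \left(-15\right) = \left(-12\right) \left(-15\right) = 180$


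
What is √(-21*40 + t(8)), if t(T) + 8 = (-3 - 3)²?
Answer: 2*I*√203 ≈ 28.496*I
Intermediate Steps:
t(T) = 28 (t(T) = -8 + (-3 - 3)² = -8 + (-6)² = -8 + 36 = 28)
√(-21*40 + t(8)) = √(-21*40 + 28) = √(-840 + 28) = √(-812) = 2*I*√203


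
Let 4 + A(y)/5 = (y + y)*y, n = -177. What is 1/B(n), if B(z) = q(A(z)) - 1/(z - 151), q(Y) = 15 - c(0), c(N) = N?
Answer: 328/4921 ≈ 0.066653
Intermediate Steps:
A(y) = -20 + 10*y² (A(y) = -20 + 5*((y + y)*y) = -20 + 5*((2*y)*y) = -20 + 5*(2*y²) = -20 + 10*y²)
q(Y) = 15 (q(Y) = 15 - 1*0 = 15 + 0 = 15)
B(z) = 15 - 1/(-151 + z) (B(z) = 15 - 1/(z - 151) = 15 - 1/(-151 + z))
1/B(n) = 1/((-2266 + 15*(-177))/(-151 - 177)) = 1/((-2266 - 2655)/(-328)) = 1/(-1/328*(-4921)) = 1/(4921/328) = 328/4921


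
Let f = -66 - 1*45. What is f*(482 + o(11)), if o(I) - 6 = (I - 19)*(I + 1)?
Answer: -43512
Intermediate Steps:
f = -111 (f = -66 - 45 = -111)
o(I) = 6 + (1 + I)*(-19 + I) (o(I) = 6 + (I - 19)*(I + 1) = 6 + (-19 + I)*(1 + I) = 6 + (1 + I)*(-19 + I))
f*(482 + o(11)) = -111*(482 + (-13 + 11² - 18*11)) = -111*(482 + (-13 + 121 - 198)) = -111*(482 - 90) = -111*392 = -43512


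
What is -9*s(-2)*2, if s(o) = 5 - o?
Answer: -126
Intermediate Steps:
-9*s(-2)*2 = -9*(5 - 1*(-2))*2 = -9*(5 + 2)*2 = -9*7*2 = -63*2 = -1*126 = -126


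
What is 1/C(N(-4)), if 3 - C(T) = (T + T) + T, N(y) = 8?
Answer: -1/21 ≈ -0.047619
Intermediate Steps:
C(T) = 3 - 3*T (C(T) = 3 - ((T + T) + T) = 3 - (2*T + T) = 3 - 3*T)
1/C(N(-4)) = 1/(3 - 3*8) = 1/(3 - 24) = 1/(-21) = -1/21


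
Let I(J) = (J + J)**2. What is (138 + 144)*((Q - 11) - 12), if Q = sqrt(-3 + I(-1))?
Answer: -6204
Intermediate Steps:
I(J) = 4*J**2 (I(J) = (2*J)**2 = 4*J**2)
Q = 1 (Q = sqrt(-3 + 4*(-1)**2) = sqrt(-3 + 4*1) = sqrt(-3 + 4) = sqrt(1) = 1)
(138 + 144)*((Q - 11) - 12) = (138 + 144)*((1 - 11) - 12) = 282*(-10 - 12) = 282*(-22) = -6204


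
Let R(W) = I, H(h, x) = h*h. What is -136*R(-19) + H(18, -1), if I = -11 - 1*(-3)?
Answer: 1412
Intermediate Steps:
H(h, x) = h²
I = -8 (I = -11 + 3 = -8)
R(W) = -8
-136*R(-19) + H(18, -1) = -136*(-8) + 18² = 1088 + 324 = 1412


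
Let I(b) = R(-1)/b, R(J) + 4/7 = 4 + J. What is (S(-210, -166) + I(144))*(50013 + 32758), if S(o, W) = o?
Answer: -17519558173/1008 ≈ -1.7381e+7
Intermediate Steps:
R(J) = 24/7 + J (R(J) = -4/7 + (4 + J) = 24/7 + J)
I(b) = 17/(7*b) (I(b) = (24/7 - 1)/b = 17/(7*b))
(S(-210, -166) + I(144))*(50013 + 32758) = (-210 + (17/7)/144)*(50013 + 32758) = (-210 + (17/7)*(1/144))*82771 = (-210 + 17/1008)*82771 = -211663/1008*82771 = -17519558173/1008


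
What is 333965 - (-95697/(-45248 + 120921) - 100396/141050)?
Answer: 137102135297908/410526025 ≈ 3.3397e+5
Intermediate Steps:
333965 - (-95697/(-45248 + 120921) - 100396/141050) = 333965 - (-95697/75673 - 100396*1/141050) = 333965 - (-95697*1/75673 - 50198/70525) = 333965 - (-95697/75673 - 50198/70525) = 333965 - 1*(-811358783/410526025) = 333965 + 811358783/410526025 = 137102135297908/410526025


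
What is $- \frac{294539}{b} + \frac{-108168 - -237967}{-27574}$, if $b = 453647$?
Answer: $- \frac{67004545339}{12508862378} \approx -5.3566$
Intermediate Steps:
$- \frac{294539}{b} + \frac{-108168 - -237967}{-27574} = - \frac{294539}{453647} + \frac{-108168 - -237967}{-27574} = \left(-294539\right) \frac{1}{453647} + \left(-108168 + 237967\right) \left(- \frac{1}{27574}\right) = - \frac{294539}{453647} + 129799 \left(- \frac{1}{27574}\right) = - \frac{294539}{453647} - \frac{129799}{27574} = - \frac{67004545339}{12508862378}$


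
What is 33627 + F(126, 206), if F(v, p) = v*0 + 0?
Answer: 33627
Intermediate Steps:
F(v, p) = 0 (F(v, p) = 0 + 0 = 0)
33627 + F(126, 206) = 33627 + 0 = 33627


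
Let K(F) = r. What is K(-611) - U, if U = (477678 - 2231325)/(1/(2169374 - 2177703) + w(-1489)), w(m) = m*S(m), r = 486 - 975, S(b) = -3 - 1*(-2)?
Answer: 2847202181/4133960 ≈ 688.73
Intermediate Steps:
S(b) = -1 (S(b) = -3 + 2 = -1)
r = -489
w(m) = -m (w(m) = m*(-1) = -m)
K(F) = -489
U = -4868708621/4133960 (U = (477678 - 2231325)/(1/(2169374 - 2177703) - 1*(-1489)) = -1753647/(1/(-8329) + 1489) = -1753647/(-1/8329 + 1489) = -1753647/12401880/8329 = -1753647*8329/12401880 = -4868708621/4133960 ≈ -1177.7)
K(-611) - U = -489 - 1*(-4868708621/4133960) = -489 + 4868708621/4133960 = 2847202181/4133960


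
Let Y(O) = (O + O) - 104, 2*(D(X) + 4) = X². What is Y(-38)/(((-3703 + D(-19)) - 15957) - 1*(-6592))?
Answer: 360/25783 ≈ 0.013963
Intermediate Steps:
D(X) = -4 + X²/2
Y(O) = -104 + 2*O (Y(O) = 2*O - 104 = -104 + 2*O)
Y(-38)/(((-3703 + D(-19)) - 15957) - 1*(-6592)) = (-104 + 2*(-38))/(((-3703 + (-4 + (½)*(-19)²)) - 15957) - 1*(-6592)) = (-104 - 76)/(((-3703 + (-4 + (½)*361)) - 15957) + 6592) = -180/(((-3703 + (-4 + 361/2)) - 15957) + 6592) = -180/(((-3703 + 353/2) - 15957) + 6592) = -180/((-7053/2 - 15957) + 6592) = -180/(-38967/2 + 6592) = -180/(-25783/2) = -180*(-2/25783) = 360/25783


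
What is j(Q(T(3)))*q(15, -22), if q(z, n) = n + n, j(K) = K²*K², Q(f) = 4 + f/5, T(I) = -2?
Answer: -4618944/625 ≈ -7390.3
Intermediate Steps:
Q(f) = 4 + f/5 (Q(f) = 4 + f*(⅕) = 4 + f/5)
j(K) = K⁴
q(z, n) = 2*n
j(Q(T(3)))*q(15, -22) = (4 + (⅕)*(-2))⁴*(2*(-22)) = (4 - ⅖)⁴*(-44) = (18/5)⁴*(-44) = (104976/625)*(-44) = -4618944/625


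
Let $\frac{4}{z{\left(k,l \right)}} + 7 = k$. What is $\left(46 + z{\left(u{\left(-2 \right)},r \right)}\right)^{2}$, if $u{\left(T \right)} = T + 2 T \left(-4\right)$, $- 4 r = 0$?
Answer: $\frac{106276}{49} \approx 2168.9$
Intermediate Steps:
$r = 0$ ($r = \left(- \frac{1}{4}\right) 0 = 0$)
$u{\left(T \right)} = - 7 T$ ($u{\left(T \right)} = T - 8 T = - 7 T$)
$z{\left(k,l \right)} = \frac{4}{-7 + k}$
$\left(46 + z{\left(u{\left(-2 \right)},r \right)}\right)^{2} = \left(46 + \frac{4}{-7 - -14}\right)^{2} = \left(46 + \frac{4}{-7 + 14}\right)^{2} = \left(46 + \frac{4}{7}\right)^{2} = \left(\frac{326}{7}\right)^{2} = \frac{106276}{49}$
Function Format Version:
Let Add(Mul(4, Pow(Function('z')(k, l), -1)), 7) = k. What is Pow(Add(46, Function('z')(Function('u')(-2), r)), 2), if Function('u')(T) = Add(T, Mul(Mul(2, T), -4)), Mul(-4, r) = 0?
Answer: Rational(106276, 49) ≈ 2168.9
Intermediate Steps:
r = 0 (r = Mul(Rational(-1, 4), 0) = 0)
Function('u')(T) = Mul(-7, T) (Function('u')(T) = Add(T, Mul(-8, T)) = Mul(-7, T))
Function('z')(k, l) = Mul(4, Pow(Add(-7, k), -1))
Pow(Add(46, Function('z')(Function('u')(-2), r)), 2) = Pow(Add(46, Mul(4, Pow(Add(-7, Mul(-7, -2)), -1))), 2) = Pow(Add(46, Mul(4, Pow(Add(-7, 14), -1))), 2) = Pow(Add(46, Mul(4, Pow(7, -1))), 2) = Pow(Add(46, Mul(4, Rational(1, 7))), 2) = Pow(Add(46, Rational(4, 7)), 2) = Pow(Rational(326, 7), 2) = Rational(106276, 49)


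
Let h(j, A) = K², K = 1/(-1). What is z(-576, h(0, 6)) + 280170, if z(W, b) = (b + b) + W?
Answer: 279596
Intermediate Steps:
K = -1
h(j, A) = 1 (h(j, A) = (-1)² = 1)
z(W, b) = W + 2*b (z(W, b) = 2*b + W = W + 2*b)
z(-576, h(0, 6)) + 280170 = (-576 + 2*1) + 280170 = (-576 + 2) + 280170 = -574 + 280170 = 279596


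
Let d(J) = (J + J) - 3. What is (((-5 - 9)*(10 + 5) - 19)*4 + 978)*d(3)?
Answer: 186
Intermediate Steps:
d(J) = -3 + 2*J (d(J) = 2*J - 3 = -3 + 2*J)
(((-5 - 9)*(10 + 5) - 19)*4 + 978)*d(3) = (((-5 - 9)*(10 + 5) - 19)*4 + 978)*(-3 + 2*3) = ((-14*15 - 19)*4 + 978)*(-3 + 6) = ((-210 - 19)*4 + 978)*3 = (-229*4 + 978)*3 = (-916 + 978)*3 = 62*3 = 186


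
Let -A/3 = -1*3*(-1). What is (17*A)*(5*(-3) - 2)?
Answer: 2601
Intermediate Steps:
A = -9 (A = -3*(-1*3)*(-1) = -(-9)*(-1) = -3*3 = -9)
(17*A)*(5*(-3) - 2) = (17*(-9))*(5*(-3) - 2) = -153*(-15 - 2) = -153*(-17) = 2601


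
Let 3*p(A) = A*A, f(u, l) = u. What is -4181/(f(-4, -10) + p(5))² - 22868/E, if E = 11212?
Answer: -106440260/473707 ≈ -224.70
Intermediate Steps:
p(A) = A²/3 (p(A) = (A*A)/3 = A²/3)
-4181/(f(-4, -10) + p(5))² - 22868/E = -4181/(-4 + (⅓)*5²)² - 22868/11212 = -4181/(-4 + (⅓)*25)² - 22868*1/11212 = -4181/(-4 + 25/3)² - 5717/2803 = -4181/((13/3)²) - 5717/2803 = -4181/169/9 - 5717/2803 = -4181*9/169 - 5717/2803 = -37629/169 - 5717/2803 = -106440260/473707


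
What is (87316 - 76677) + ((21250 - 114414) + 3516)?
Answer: -79009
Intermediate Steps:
(87316 - 76677) + ((21250 - 114414) + 3516) = 10639 + (-93164 + 3516) = 10639 - 89648 = -79009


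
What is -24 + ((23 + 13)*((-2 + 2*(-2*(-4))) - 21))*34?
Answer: -8592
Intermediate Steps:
-24 + ((23 + 13)*((-2 + 2*(-2*(-4))) - 21))*34 = -24 + (36*((-2 + 2*8) - 21))*34 = -24 + (36*((-2 + 16) - 21))*34 = -24 + (36*(14 - 21))*34 = -24 + (36*(-7))*34 = -24 - 252*34 = -24 - 8568 = -8592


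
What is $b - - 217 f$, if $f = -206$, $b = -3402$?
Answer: $-48104$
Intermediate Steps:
$b - - 217 f = -3402 - \left(-217\right) \left(-206\right) = -3402 - 44702 = -48104$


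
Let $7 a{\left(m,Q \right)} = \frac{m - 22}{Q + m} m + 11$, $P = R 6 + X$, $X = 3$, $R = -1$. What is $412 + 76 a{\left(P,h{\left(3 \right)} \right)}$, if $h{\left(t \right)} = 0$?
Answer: $260$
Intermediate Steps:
$P = -3$ ($P = \left(-1\right) 6 + 3 = -6 + 3 = -3$)
$a{\left(m,Q \right)} = \frac{11}{7} + \frac{m \left(-22 + m\right)}{7 \left(Q + m\right)}$ ($a{\left(m,Q \right)} = \frac{\frac{m - 22}{Q + m} m + 11}{7} = \frac{\frac{-22 + m}{Q + m} m + 11}{7} = \frac{\frac{m \left(-22 + m\right)}{Q + m} + 11}{7} = \frac{11 + \frac{m \left(-22 + m\right)}{Q + m}}{7} = \frac{11}{7} + \frac{m \left(-22 + m\right)}{7 \left(Q + m\right)}$)
$412 + 76 a{\left(P,h{\left(3 \right)} \right)} = 412 + 76 \frac{\left(-3\right)^{2} - -33 + 11 \cdot 0}{7 \left(0 - 3\right)} = 412 + 76 \frac{9 + 33 + 0}{7 \left(-3\right)} = 412 + 76 \cdot \frac{1}{7} \left(- \frac{1}{3}\right) 42 = 412 + 76 \left(-2\right) = 412 - 152 = 260$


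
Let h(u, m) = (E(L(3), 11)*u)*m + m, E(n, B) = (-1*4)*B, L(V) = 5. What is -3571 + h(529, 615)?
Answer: -14317696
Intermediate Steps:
E(n, B) = -4*B
h(u, m) = m - 44*m*u (h(u, m) = ((-4*11)*u)*m + m = (-44*u)*m + m = -44*m*u + m = m - 44*m*u)
-3571 + h(529, 615) = -3571 + 615*(1 - 44*529) = -3571 + 615*(1 - 23276) = -3571 + 615*(-23275) = -3571 - 14314125 = -14317696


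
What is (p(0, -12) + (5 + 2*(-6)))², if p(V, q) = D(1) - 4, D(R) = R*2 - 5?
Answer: 196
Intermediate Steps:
D(R) = -5 + 2*R (D(R) = 2*R - 5 = -5 + 2*R)
p(V, q) = -7 (p(V, q) = (-5 + 2*1) - 4 = (-5 + 2) - 4 = -3 - 4 = -7)
(p(0, -12) + (5 + 2*(-6)))² = (-7 + (5 + 2*(-6)))² = (-7 + (5 - 12))² = (-7 - 7)² = (-14)² = 196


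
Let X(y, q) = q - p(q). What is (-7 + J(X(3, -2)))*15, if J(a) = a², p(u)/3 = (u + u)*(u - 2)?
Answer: 37395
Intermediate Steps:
p(u) = 6*u*(-2 + u) (p(u) = 3*((u + u)*(u - 2)) = 3*((2*u)*(-2 + u)) = 3*(2*u*(-2 + u)) = 6*u*(-2 + u))
X(y, q) = q - 6*q*(-2 + q)
(-7 + J(X(3, -2)))*15 = (-7 + (-2*(13 - 6*(-2)))²)*15 = (-7 + (-2*(13 + 12))²)*15 = (-7 + (-2*25)²)*15 = (-7 + (-50)²)*15 = (-7 + 2500)*15 = 2493*15 = 37395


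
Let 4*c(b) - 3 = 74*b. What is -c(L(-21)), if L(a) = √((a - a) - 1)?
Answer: -¾ - 37*I/2 ≈ -0.75 - 18.5*I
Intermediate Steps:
L(a) = I (L(a) = √(0 - 1) = √(-1) = I)
c(b) = ¾ + 37*b/2 (c(b) = ¾ + (74*b)/4 = ¾ + 37*b/2)
-c(L(-21)) = -(¾ + 37*I/2) = -¾ - 37*I/2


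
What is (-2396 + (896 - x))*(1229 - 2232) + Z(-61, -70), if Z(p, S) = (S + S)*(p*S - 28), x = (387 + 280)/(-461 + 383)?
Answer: 70359359/78 ≈ 9.0204e+5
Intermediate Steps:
x = -667/78 (x = 667/(-78) = 667*(-1/78) = -667/78 ≈ -8.5513)
Z(p, S) = 2*S*(-28 + S*p) (Z(p, S) = (2*S)*(S*p - 28) = (2*S)*(-28 + S*p) = 2*S*(-28 + S*p))
(-2396 + (896 - x))*(1229 - 2232) + Z(-61, -70) = (-2396 + (896 - 1*(-667/78)))*(1229 - 2232) + 2*(-70)*(-28 - 70*(-61)) = (-2396 + (896 + 667/78))*(-1003) + 2*(-70)*(-28 + 4270) = (-2396 + 70555/78)*(-1003) + 2*(-70)*4242 = -116333/78*(-1003) - 593880 = 116681999/78 - 593880 = 70359359/78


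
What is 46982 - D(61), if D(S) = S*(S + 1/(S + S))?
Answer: 86521/2 ≈ 43261.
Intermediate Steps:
D(S) = S*(S + 1/(2*S))
46982 - D(61) = 46982 - (1/2 + 61**2) = 46982 - (1/2 + 3721) = 46982 - 1*7443/2 = 46982 - 7443/2 = 86521/2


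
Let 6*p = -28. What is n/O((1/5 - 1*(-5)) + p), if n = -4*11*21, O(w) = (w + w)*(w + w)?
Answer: -51975/64 ≈ -812.11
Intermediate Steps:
p = -14/3 (p = (⅙)*(-28) = -14/3 ≈ -4.6667)
O(w) = 4*w² (O(w) = (2*w)*(2*w) = 4*w²)
n = -924 (n = -44*21 = -924)
n/O((1/5 - 1*(-5)) + p) = -924*1/(4*((1/5 - 1*(-5)) - 14/3)²) = -924*1/(4*((⅕ + 5) - 14/3)²) = -924*1/(4*(26/5 - 14/3)²) = -924/(4*(8/15)²) = -924/(4*(64/225)) = -924/256/225 = -924*225/256 = -51975/64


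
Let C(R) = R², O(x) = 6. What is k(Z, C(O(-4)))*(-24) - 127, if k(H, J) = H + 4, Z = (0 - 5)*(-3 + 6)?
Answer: 137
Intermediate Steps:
Z = -15 (Z = -5*3 = -15)
k(H, J) = 4 + H
k(Z, C(O(-4)))*(-24) - 127 = (4 - 15)*(-24) - 127 = -11*(-24) - 127 = 264 - 127 = 137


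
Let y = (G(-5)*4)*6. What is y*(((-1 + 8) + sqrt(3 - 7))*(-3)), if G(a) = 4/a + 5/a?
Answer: 4536/5 + 1296*I/5 ≈ 907.2 + 259.2*I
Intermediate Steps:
G(a) = 9/a
y = -216/5 (y = ((9/(-5))*4)*6 = ((9*(-1/5))*4)*6 = -9/5*4*6 = -36/5*6 = -216/5 ≈ -43.200)
y*(((-1 + 8) + sqrt(3 - 7))*(-3)) = -216*((-1 + 8) + sqrt(3 - 7))*(-3)/5 = -216*(7 + sqrt(-4))*(-3)/5 = -216*(7 + 2*I)*(-3)/5 = -216*(-21 - 6*I)/5 = 4536/5 + 1296*I/5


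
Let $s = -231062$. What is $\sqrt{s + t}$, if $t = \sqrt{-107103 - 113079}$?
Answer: $\sqrt{-231062 + i \sqrt{220182}} \approx 0.488 + 480.69 i$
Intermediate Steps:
$t = i \sqrt{220182}$ ($t = \sqrt{-220182} = i \sqrt{220182} \approx 469.24 i$)
$\sqrt{s + t} = \sqrt{-231062 + i \sqrt{220182}}$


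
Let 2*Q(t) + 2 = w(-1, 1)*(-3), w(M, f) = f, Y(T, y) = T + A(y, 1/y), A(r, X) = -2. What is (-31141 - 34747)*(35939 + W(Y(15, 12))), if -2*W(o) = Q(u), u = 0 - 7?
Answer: -2368031192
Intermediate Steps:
Y(T, y) = -2 + T (Y(T, y) = T - 2 = -2 + T)
u = -7
Q(t) = -5/2 (Q(t) = -1 + (1*(-3))/2 = -1 + (1/2)*(-3) = -1 - 3/2 = -5/2)
W(o) = 5/4 (W(o) = -1/2*(-5/2) = 5/4)
(-31141 - 34747)*(35939 + W(Y(15, 12))) = (-31141 - 34747)*(35939 + 5/4) = -65888*143761/4 = -2368031192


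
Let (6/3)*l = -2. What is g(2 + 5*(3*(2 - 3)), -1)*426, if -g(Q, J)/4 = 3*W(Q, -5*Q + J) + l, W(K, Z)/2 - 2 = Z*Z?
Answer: -41896248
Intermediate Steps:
W(K, Z) = 4 + 2*Z² (W(K, Z) = 4 + 2*(Z*Z) = 4 + 2*Z²)
l = -1 (l = (½)*(-2) = -1)
g(Q, J) = -44 - 24*(J - 5*Q)² (g(Q, J) = -4*(3*(4 + 2*(-5*Q + J)²) - 1) = -4*(3*(4 + 2*(J - 5*Q)²) - 1) = -4*((12 + 6*(J - 5*Q)²) - 1) = -4*(11 + 6*(J - 5*Q)²) = -44 - 24*(J - 5*Q)²)
g(2 + 5*(3*(2 - 3)), -1)*426 = (-44 - 24*(-1 - 5*(2 + 5*(3*(2 - 3))))²)*426 = (-44 - 24*(-1 - 5*(2 + 5*(3*(-1))))²)*426 = (-44 - 24*(-1 - 5*(2 + 5*(-3)))²)*426 = (-44 - 24*(-1 - 5*(2 - 15))²)*426 = (-44 - 24*(-1 - 5*(-13))²)*426 = (-44 - 24*(-1 + 65)²)*426 = (-44 - 24*64²)*426 = (-44 - 24*4096)*426 = (-44 - 98304)*426 = -98348*426 = -41896248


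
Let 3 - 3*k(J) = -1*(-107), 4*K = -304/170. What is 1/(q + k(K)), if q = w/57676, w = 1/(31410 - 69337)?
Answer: -6562432956/227497675811 ≈ -0.028846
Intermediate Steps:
w = -1/37927 (w = 1/(-37927) = -1/37927 ≈ -2.6366e-5)
K = -38/85 (K = (-304/170)/4 = (-304*1/170)/4 = (¼)*(-152/85) = -38/85 ≈ -0.44706)
k(J) = -104/3 (k(J) = 1 - (-1)*(-107)/3 = 1 - ⅓*107 = 1 - 107/3 = -104/3)
q = -1/2187477652 (q = -1/37927/57676 = -1/37927*1/57676 = -1/2187477652 ≈ -4.5715e-10)
1/(q + k(K)) = 1/(-1/2187477652 - 104/3) = 1/(-227497675811/6562432956) = -6562432956/227497675811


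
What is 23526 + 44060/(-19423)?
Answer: 456901438/19423 ≈ 23524.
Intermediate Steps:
23526 + 44060/(-19423) = 23526 + 44060*(-1/19423) = 23526 - 44060/19423 = 456901438/19423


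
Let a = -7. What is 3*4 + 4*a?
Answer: -16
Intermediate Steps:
3*4 + 4*a = 3*4 + 4*(-7) = 12 - 28 = -16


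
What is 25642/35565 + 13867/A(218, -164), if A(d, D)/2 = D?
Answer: -484769279/11665320 ≈ -41.556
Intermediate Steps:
A(d, D) = 2*D
25642/35565 + 13867/A(218, -164) = 25642/35565 + 13867/((2*(-164))) = 25642*(1/35565) + 13867/(-328) = 25642/35565 + 13867*(-1/328) = 25642/35565 - 13867/328 = -484769279/11665320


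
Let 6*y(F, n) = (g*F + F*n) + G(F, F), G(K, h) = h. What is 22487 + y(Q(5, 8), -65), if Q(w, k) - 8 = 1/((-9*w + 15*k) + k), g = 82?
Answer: 1868416/83 ≈ 22511.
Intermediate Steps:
Q(w, k) = 8 + 1/(-9*w + 16*k) (Q(w, k) = 8 + 1/((-9*w + 15*k) + k) = 8 + 1/(-9*w + 16*k))
y(F, n) = 83*F/6 + F*n/6 (y(F, n) = ((82*F + F*n) + F)/6 = (83*F + F*n)/6 = 83*F/6 + F*n/6)
22487 + y(Q(5, 8), -65) = 22487 + ((1 - 72*5 + 128*8)/(-9*5 + 16*8))*(83 - 65)/6 = 22487 + (⅙)*((1 - 360 + 1024)/(-45 + 128))*18 = 22487 + (⅙)*(665/83)*18 = 22487 + 1995/83 = 1868416/83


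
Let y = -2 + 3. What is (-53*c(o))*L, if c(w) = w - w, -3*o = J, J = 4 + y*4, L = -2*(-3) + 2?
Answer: 0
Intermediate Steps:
y = 1
L = 8 (L = 6 + 2 = 8)
J = 8 (J = 4 + 1*4 = 4 + 4 = 8)
o = -8/3 (o = -⅓*8 = -8/3 ≈ -2.6667)
c(w) = 0
(-53*c(o))*L = -53*0*8 = 0*8 = 0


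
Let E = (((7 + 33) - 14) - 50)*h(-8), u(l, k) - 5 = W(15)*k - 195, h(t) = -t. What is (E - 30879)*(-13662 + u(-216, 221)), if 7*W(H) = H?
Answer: 2909768079/7 ≈ 4.1568e+8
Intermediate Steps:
W(H) = H/7
u(l, k) = -190 + 15*k/7 (u(l, k) = 5 + (((⅐)*15)*k - 195) = 5 + (15*k/7 - 195) = 5 + (-195 + 15*k/7) = -190 + 15*k/7)
E = -192 (E = (((7 + 33) - 14) - 50)*(-1*(-8)) = ((40 - 14) - 50)*8 = (26 - 50)*8 = -24*8 = -192)
(E - 30879)*(-13662 + u(-216, 221)) = (-192 - 30879)*(-13662 + (-190 + (15/7)*221)) = -31071*(-13662 + (-190 + 3315/7)) = -31071*(-13662 + 1985/7) = -31071*(-93649/7) = 2909768079/7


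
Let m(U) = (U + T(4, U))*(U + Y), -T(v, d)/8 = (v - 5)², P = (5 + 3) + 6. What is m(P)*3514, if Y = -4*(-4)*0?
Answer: 295176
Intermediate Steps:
P = 14 (P = 8 + 6 = 14)
T(v, d) = -8*(-5 + v)² (T(v, d) = -8*(v - 5)² = -8*(-5 + v)²)
Y = 0 (Y = 16*0 = 0)
m(U) = U*(-8 + U) (m(U) = (U - 8*(-5 + 4)²)*(U + 0) = (U - 8*(-1)²)*U = (U - 8*1)*U = (U - 8)*U = (-8 + U)*U = U*(-8 + U))
m(P)*3514 = (14*(-8 + 14))*3514 = (14*6)*3514 = 84*3514 = 295176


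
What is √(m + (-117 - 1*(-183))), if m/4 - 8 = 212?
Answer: √946 ≈ 30.757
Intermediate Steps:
m = 880 (m = 32 + 4*212 = 32 + 848 = 880)
√(m + (-117 - 1*(-183))) = √(880 + (-117 - 1*(-183))) = √(880 + (-117 + 183)) = √(880 + 66) = √946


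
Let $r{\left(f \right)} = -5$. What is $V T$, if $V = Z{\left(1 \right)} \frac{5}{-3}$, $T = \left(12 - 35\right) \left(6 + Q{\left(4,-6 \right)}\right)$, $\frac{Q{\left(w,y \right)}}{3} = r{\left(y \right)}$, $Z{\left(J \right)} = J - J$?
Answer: $0$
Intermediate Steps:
$Z{\left(J \right)} = 0$
$Q{\left(w,y \right)} = -15$ ($Q{\left(w,y \right)} = 3 \left(-5\right) = -15$)
$T = 207$ ($T = \left(12 - 35\right) \left(6 - 15\right) = \left(-23\right) \left(-9\right) = 207$)
$V = 0$ ($V = 0 \frac{5}{-3} = 0 \cdot 5 \left(- \frac{1}{3}\right) = 0 \left(- \frac{5}{3}\right) = 0$)
$V T = 0 \cdot 207 = 0$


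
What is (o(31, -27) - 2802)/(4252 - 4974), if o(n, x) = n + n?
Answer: 1370/361 ≈ 3.7950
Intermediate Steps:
o(n, x) = 2*n
(o(31, -27) - 2802)/(4252 - 4974) = (2*31 - 2802)/(4252 - 4974) = (62 - 2802)/(-722) = -2740*(-1/722) = 1370/361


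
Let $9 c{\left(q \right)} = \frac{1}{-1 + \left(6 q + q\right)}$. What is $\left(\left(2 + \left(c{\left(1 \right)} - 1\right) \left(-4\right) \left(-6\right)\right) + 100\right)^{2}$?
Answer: $\frac{498436}{81} \approx 6153.5$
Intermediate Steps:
$c{\left(q \right)} = \frac{1}{9 \left(-1 + 7 q\right)}$ ($c{\left(q \right)} = \frac{1}{9 \left(-1 + \left(6 q + q\right)\right)} = \frac{1}{9 \left(-1 + 7 q\right)}$)
$\left(\left(2 + \left(c{\left(1 \right)} - 1\right) \left(-4\right) \left(-6\right)\right) + 100\right)^{2} = \left(\left(2 + \left(\frac{1}{9 \left(-1 + 7 \cdot 1\right)} - 1\right) \left(-4\right) \left(-6\right)\right) + 100\right)^{2} = \left(\left(2 + \left(\frac{1}{9 \left(-1 + 7\right)} - 1\right) \left(-4\right) \left(-6\right)\right) + 100\right)^{2} = \left(\left(2 + \left(\frac{1}{9 \cdot 6} - 1\right) \left(-4\right) \left(-6\right)\right) + 100\right)^{2} = \left(\left(2 + \left(\frac{1}{9} \cdot \frac{1}{6} - 1\right) \left(-4\right) \left(-6\right)\right) + 100\right)^{2} = \left(\left(2 + \left(\frac{1}{54} - 1\right) \left(-4\right) \left(-6\right)\right) + 100\right)^{2} = \left(\left(2 + \left(- \frac{53}{54}\right) \left(-4\right) \left(-6\right)\right) + 100\right)^{2} = \left(\left(2 + \frac{106}{27} \left(-6\right)\right) + 100\right)^{2} = \left(\left(2 - \frac{212}{9}\right) + 100\right)^{2} = \left(- \frac{194}{9} + 100\right)^{2} = \left(\frac{706}{9}\right)^{2} = \frac{498436}{81}$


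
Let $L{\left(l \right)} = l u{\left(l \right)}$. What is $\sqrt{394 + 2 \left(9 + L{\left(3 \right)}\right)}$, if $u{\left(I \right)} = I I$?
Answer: $\sqrt{466} \approx 21.587$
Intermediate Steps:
$u{\left(I \right)} = I^{2}$
$L{\left(l \right)} = l^{3}$ ($L{\left(l \right)} = l l^{2} = l^{3}$)
$\sqrt{394 + 2 \left(9 + L{\left(3 \right)}\right)} = \sqrt{394 + 2 \left(9 + 3^{3}\right)} = \sqrt{394 + 2 \left(9 + 27\right)} = \sqrt{394 + 2 \cdot 36} = \sqrt{394 + 72} = \sqrt{466}$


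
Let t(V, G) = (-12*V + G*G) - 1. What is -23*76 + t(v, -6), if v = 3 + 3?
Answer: -1785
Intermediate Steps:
v = 6
t(V, G) = -1 + G² - 12*V (t(V, G) = (-12*V + G²) - 1 = (G² - 12*V) - 1 = -1 + G² - 12*V)
-23*76 + t(v, -6) = -23*76 + (-1 + (-6)² - 12*6) = -1748 + (-1 + 36 - 72) = -1748 - 37 = -1785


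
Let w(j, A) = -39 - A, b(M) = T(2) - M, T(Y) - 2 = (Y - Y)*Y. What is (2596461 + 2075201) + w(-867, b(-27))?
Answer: 4671594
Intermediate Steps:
T(Y) = 2 (T(Y) = 2 + (Y - Y)*Y = 2 + 0*Y = 2 + 0 = 2)
b(M) = 2 - M
(2596461 + 2075201) + w(-867, b(-27)) = (2596461 + 2075201) + (-39 - (2 - 1*(-27))) = 4671662 + (-39 - (2 + 27)) = 4671662 + (-39 - 1*29) = 4671662 + (-39 - 29) = 4671662 - 68 = 4671594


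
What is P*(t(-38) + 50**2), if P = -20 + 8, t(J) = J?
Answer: -29544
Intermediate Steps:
P = -12
P*(t(-38) + 50**2) = -12*(-38 + 50**2) = -12*(-38 + 2500) = -12*2462 = -29544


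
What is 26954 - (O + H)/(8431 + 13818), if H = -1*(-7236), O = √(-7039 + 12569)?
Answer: 599692310/22249 - √5530/22249 ≈ 26954.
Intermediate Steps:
O = √5530 ≈ 74.364
H = 7236
26954 - (O + H)/(8431 + 13818) = 26954 - (√5530 + 7236)/(8431 + 13818) = 26954 - (7236 + √5530)/22249 = 26954 - (7236/22249 + √5530/22249) = 26954 + (-7236/22249 - √5530/22249) = 599692310/22249 - √5530/22249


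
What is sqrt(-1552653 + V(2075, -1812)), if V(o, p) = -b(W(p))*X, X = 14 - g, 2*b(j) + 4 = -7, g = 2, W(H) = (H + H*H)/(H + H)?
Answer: I*sqrt(1552587) ≈ 1246.0*I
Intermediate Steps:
W(H) = (H + H**2)/(2*H) (W(H) = (H + H**2)/((2*H)) = (H + H**2)*(1/(2*H)) = (H + H**2)/(2*H))
b(j) = -11/2 (b(j) = -2 + (1/2)*(-7) = -2 - 7/2 = -11/2)
X = 12 (X = 14 - 1*2 = 14 - 2 = 12)
V(o, p) = 66 (V(o, p) = -(-11)*12/2 = -1*(-66) = 66)
sqrt(-1552653 + V(2075, -1812)) = sqrt(-1552653 + 66) = sqrt(-1552587) = I*sqrt(1552587)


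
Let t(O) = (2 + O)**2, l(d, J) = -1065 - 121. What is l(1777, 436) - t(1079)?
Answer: -1169747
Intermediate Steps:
l(d, J) = -1186
l(1777, 436) - t(1079) = -1186 - (2 + 1079)**2 = -1186 - 1*1081**2 = -1186 - 1*1168561 = -1186 - 1168561 = -1169747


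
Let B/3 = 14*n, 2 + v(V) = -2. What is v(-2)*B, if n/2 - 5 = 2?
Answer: -2352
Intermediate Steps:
n = 14 (n = 10 + 2*2 = 10 + 4 = 14)
v(V) = -4 (v(V) = -2 - 2 = -4)
B = 588 (B = 3*(14*14) = 3*196 = 588)
v(-2)*B = -4*588 = -2352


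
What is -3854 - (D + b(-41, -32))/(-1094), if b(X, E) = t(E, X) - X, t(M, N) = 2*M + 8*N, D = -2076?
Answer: -4218703/1094 ≈ -3856.2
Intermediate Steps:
b(X, E) = 2*E + 7*X (b(X, E) = (2*E + 8*X) - X = 2*E + 7*X)
-3854 - (D + b(-41, -32))/(-1094) = -3854 - (-2076 + (2*(-32) + 7*(-41)))/(-1094) = -3854 - (-2076 + (-64 - 287))*(-1)/1094 = -3854 - (-2076 - 351)*(-1)/1094 = -3854 - (-2427)*(-1)/1094 = -3854 - 1*2427/1094 = -3854 - 2427/1094 = -4218703/1094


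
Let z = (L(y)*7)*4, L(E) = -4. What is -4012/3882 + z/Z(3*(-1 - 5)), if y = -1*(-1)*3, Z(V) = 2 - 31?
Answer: 159218/56289 ≈ 2.8286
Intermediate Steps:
Z(V) = -29
y = 3 (y = 1*3 = 3)
z = -112 (z = -4*7*4 = -28*4 = -112)
-4012/3882 + z/Z(3*(-1 - 5)) = -4012/3882 - 112/(-29) = -4012*1/3882 - 112*(-1/29) = -2006/1941 + 112/29 = 159218/56289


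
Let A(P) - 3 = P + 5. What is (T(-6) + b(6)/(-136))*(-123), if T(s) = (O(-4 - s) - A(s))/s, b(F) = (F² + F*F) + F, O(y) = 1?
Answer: 3403/68 ≈ 50.044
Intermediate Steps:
A(P) = 8 + P (A(P) = 3 + (P + 5) = 3 + (5 + P) = 8 + P)
b(F) = F + 2*F² (b(F) = (F² + F²) + F = 2*F² + F = F + 2*F²)
T(s) = (-7 - s)/s (T(s) = (1 - (8 + s))/s = (1 + (-8 - s))/s = (-7 - s)/s)
(T(-6) + b(6)/(-136))*(-123) = ((-7 - 1*(-6))/(-6) + (6*(1 + 2*6))/(-136))*(-123) = (-(-7 + 6)/6 + (6*(1 + 12))*(-1/136))*(-123) = (-⅙*(-1) + (6*13)*(-1/136))*(-123) = (⅙ + 78*(-1/136))*(-123) = (⅙ - 39/68)*(-123) = -83/204*(-123) = 3403/68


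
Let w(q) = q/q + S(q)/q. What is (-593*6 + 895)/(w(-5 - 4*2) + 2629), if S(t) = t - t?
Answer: -2663/2630 ≈ -1.0125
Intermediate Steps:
S(t) = 0
w(q) = 1 (w(q) = q/q + 0/q = 1 + 0 = 1)
(-593*6 + 895)/(w(-5 - 4*2) + 2629) = (-593*6 + 895)/(1 + 2629) = (-3558 + 895)/2630 = -2663*1/2630 = -2663/2630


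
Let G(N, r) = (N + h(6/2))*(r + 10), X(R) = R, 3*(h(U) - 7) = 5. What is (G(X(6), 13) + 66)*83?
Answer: 100430/3 ≈ 33477.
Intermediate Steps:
h(U) = 26/3 (h(U) = 7 + (1/3)*5 = 7 + 5/3 = 26/3)
G(N, r) = (10 + r)*(26/3 + N) (G(N, r) = (N + 26/3)*(r + 10) = (26/3 + N)*(10 + r) = (10 + r)*(26/3 + N))
(G(X(6), 13) + 66)*83 = ((260/3 + 10*6 + (26/3)*13 + 6*13) + 66)*83 = ((260/3 + 60 + 338/3 + 78) + 66)*83 = (1012/3 + 66)*83 = (1210/3)*83 = 100430/3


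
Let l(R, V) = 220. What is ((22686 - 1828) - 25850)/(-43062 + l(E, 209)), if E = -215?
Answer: 2496/21421 ≈ 0.11652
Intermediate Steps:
((22686 - 1828) - 25850)/(-43062 + l(E, 209)) = ((22686 - 1828) - 25850)/(-43062 + 220) = (20858 - 25850)/(-42842) = -4992*(-1/42842) = 2496/21421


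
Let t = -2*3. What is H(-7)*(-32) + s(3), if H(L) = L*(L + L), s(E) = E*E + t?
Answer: -3133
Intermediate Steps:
t = -6
s(E) = -6 + E² (s(E) = E*E - 6 = E² - 6 = -6 + E²)
H(L) = 2*L² (H(L) = L*(2*L) = 2*L²)
H(-7)*(-32) + s(3) = (2*(-7)²)*(-32) + (-6 + 3²) = (2*49)*(-32) + (-6 + 9) = 98*(-32) + 3 = -3136 + 3 = -3133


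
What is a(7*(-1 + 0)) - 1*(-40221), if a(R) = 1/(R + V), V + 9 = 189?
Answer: 6958234/173 ≈ 40221.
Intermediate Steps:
V = 180 (V = -9 + 189 = 180)
a(R) = 1/(180 + R) (a(R) = 1/(R + 180) = 1/(180 + R))
a(7*(-1 + 0)) - 1*(-40221) = 1/(180 + 7*(-1 + 0)) - 1*(-40221) = 1/(180 + 7*(-1)) + 40221 = 1/(180 - 7) + 40221 = 1/173 + 40221 = 6958234/173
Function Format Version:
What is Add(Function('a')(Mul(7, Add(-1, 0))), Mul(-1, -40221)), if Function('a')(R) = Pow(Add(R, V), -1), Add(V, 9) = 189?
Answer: Rational(6958234, 173) ≈ 40221.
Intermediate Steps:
V = 180 (V = Add(-9, 189) = 180)
Function('a')(R) = Pow(Add(180, R), -1) (Function('a')(R) = Pow(Add(R, 180), -1) = Pow(Add(180, R), -1))
Add(Function('a')(Mul(7, Add(-1, 0))), Mul(-1, -40221)) = Add(Pow(Add(180, Mul(7, Add(-1, 0))), -1), Mul(-1, -40221)) = Add(Pow(Add(180, Mul(7, -1)), -1), 40221) = Add(Pow(Add(180, -7), -1), 40221) = Add(Pow(173, -1), 40221) = Add(Rational(1, 173), 40221) = Rational(6958234, 173)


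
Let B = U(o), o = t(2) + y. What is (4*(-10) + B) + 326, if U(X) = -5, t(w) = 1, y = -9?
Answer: 281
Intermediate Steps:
o = -8 (o = 1 - 9 = -8)
B = -5
(4*(-10) + B) + 326 = (4*(-10) - 5) + 326 = (-40 - 5) + 326 = -45 + 326 = 281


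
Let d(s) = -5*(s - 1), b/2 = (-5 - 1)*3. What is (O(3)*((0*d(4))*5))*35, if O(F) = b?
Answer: 0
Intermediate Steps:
b = -36 (b = 2*((-5 - 1)*3) = 2*(-6*3) = 2*(-18) = -36)
O(F) = -36
d(s) = 5 - 5*s (d(s) = -5*(-1 + s) = 5 - 5*s)
(O(3)*((0*d(4))*5))*35 = -36*0*(5 - 5*4)*5*35 = -36*0*(5 - 20)*5*35 = -36*0*(-15)*5*35 = -0*5*35 = -36*0*35 = 0*35 = 0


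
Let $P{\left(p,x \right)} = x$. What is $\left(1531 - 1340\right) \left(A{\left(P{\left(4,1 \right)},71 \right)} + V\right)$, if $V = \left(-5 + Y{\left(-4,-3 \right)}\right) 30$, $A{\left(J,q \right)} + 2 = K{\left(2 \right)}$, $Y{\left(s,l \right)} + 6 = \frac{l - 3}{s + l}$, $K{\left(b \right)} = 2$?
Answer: $- \frac{406830}{7} \approx -58119.0$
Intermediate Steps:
$Y{\left(s,l \right)} = -6 + \frac{-3 + l}{l + s}$ ($Y{\left(s,l \right)} = -6 + \frac{l - 3}{s + l} = -6 + \frac{-3 + l}{l + s}$)
$A{\left(J,q \right)} = 0$ ($A{\left(J,q \right)} = -2 + 2 = 0$)
$V = - \frac{2130}{7}$ ($V = \left(-5 + \frac{-3 - -24 - -15}{-3 - 4}\right) 30 = \left(-5 + \frac{-3 + 24 + 15}{-7}\right) 30 = \left(-5 - \frac{36}{7}\right) 30 = \left(- \frac{71}{7}\right) 30 = - \frac{2130}{7} \approx -304.29$)
$\left(1531 - 1340\right) \left(A{\left(P{\left(4,1 \right)},71 \right)} + V\right) = \left(1531 - 1340\right) \left(0 - \frac{2130}{7}\right) = 191 \left(- \frac{2130}{7}\right) = - \frac{406830}{7}$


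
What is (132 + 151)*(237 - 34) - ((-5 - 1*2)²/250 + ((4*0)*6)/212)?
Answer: 14362201/250 ≈ 57449.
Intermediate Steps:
(132 + 151)*(237 - 34) - ((-5 - 1*2)²/250 + ((4*0)*6)/212) = 283*203 - ((-5 - 2)²*(1/250) + (0*6)*(1/212)) = 57449 - ((-7)²*(1/250) + 0*(1/212)) = 57449 - (49*(1/250) + 0) = 57449 - (49/250 + 0) = 57449 - 1*49/250 = 57449 - 49/250 = 14362201/250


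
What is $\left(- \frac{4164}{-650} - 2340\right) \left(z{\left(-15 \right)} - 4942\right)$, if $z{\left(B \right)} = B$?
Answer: $\frac{3759478026}{325} \approx 1.1568 \cdot 10^{7}$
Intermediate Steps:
$\left(- \frac{4164}{-650} - 2340\right) \left(z{\left(-15 \right)} - 4942\right) = \left(- \frac{4164}{-650} - 2340\right) \left(-15 - 4942\right) = \left(\left(-4164\right) \left(- \frac{1}{650}\right) - 2340\right) \left(-4957\right) = \left(\frac{2082}{325} - 2340\right) \left(-4957\right) = \left(- \frac{758418}{325}\right) \left(-4957\right) = \frac{3759478026}{325}$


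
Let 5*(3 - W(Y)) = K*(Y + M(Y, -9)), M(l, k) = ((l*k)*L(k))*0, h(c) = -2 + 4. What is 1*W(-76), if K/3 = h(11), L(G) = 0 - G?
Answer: 471/5 ≈ 94.200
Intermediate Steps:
L(G) = -G
h(c) = 2
K = 6 (K = 3*2 = 6)
M(l, k) = 0 (M(l, k) = ((l*k)*(-k))*0 = ((k*l)*(-k))*0 = -l*k²*0 = 0)
W(Y) = 3 - 6*Y/5 (W(Y) = 3 - 6*(Y + 0)/5 = 3 - 6*Y/5)
1*W(-76) = 1*(3 - 6/5*(-76)) = 1*(3 + 456/5) = 1*(471/5) = 471/5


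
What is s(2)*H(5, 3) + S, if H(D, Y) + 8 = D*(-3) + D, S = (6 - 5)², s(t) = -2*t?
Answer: 73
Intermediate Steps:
S = 1 (S = 1² = 1)
H(D, Y) = -8 - 2*D (H(D, Y) = -8 + (D*(-3) + D) = -8 + (-3*D + D) = -8 - 2*D)
s(2)*H(5, 3) + S = (-2*2)*(-8 - 2*5) + 1 = -4*(-8 - 10) + 1 = -4*(-18) + 1 = 72 + 1 = 73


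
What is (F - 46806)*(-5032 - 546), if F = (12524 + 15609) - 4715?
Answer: 130458264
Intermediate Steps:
F = 23418 (F = 28133 - 4715 = 23418)
(F - 46806)*(-5032 - 546) = (23418 - 46806)*(-5032 - 546) = -23388*(-5578) = 130458264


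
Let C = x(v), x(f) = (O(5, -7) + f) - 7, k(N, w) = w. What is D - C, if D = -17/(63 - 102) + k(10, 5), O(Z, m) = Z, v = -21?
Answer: 1109/39 ≈ 28.436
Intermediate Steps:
x(f) = -2 + f (x(f) = (5 + f) - 7 = -2 + f)
D = 212/39 (D = -17/(63 - 102) + 5 = -17/(-39) + 5 = -1/39*(-17) + 5 = 17/39 + 5 = 212/39 ≈ 5.4359)
C = -23 (C = -2 - 21 = -23)
D - C = 212/39 - 1*(-23) = 212/39 + 23 = 1109/39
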